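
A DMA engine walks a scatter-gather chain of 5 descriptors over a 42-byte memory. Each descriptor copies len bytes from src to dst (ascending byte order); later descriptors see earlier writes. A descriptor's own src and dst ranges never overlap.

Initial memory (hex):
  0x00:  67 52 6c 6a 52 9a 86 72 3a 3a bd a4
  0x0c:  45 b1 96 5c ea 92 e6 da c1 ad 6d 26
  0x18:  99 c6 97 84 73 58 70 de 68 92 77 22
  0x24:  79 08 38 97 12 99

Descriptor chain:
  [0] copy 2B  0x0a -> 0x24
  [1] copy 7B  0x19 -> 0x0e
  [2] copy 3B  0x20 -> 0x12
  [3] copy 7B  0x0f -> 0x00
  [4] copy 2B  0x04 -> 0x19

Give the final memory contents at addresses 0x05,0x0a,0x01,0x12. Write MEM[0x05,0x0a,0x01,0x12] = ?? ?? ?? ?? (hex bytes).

MEM[0x05,0x0a,0x01,0x12] = 77 bd 84 68

#0 dst[0x24+2] := {0xbd,0xa4}
#1 dst[0x0e+7] := {0xc6,0x97,0x84,0x73,0x58,0x70,0xde}
#2 dst[0x12+3] := {0x68,0x92,0x77}
#3 dst[0x00+7] := {0x97,0x84,0x73,0x68,0x92,0x77,0xad}
#4 dst[0x19+2] := {0x92,0x77}
query mem[0x05]=0x77, mem[0x0a]=0xbd, mem[0x01]=0x84, mem[0x12]=0x68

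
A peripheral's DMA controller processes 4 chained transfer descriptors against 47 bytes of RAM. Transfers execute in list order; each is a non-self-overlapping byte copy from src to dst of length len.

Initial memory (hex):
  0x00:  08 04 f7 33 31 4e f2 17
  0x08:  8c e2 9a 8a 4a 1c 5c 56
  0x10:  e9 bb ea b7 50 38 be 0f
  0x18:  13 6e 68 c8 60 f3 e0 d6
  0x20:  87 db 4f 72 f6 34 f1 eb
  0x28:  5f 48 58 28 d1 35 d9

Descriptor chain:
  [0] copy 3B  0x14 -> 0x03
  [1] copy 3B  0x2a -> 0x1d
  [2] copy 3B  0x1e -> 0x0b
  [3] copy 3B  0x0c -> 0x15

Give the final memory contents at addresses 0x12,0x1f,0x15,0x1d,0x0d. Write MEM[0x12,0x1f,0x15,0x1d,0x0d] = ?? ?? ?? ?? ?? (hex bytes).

  after D0: wrote 3B at 0x03 = 5038be
  after D1: wrote 3B at 0x1d = 5828d1
  after D2: wrote 3B at 0x0b = 28d187
  after D3: wrote 3B at 0x15 = d1875c
query mem[0x12]=0xea, mem[0x1f]=0xd1, mem[0x15]=0xd1, mem[0x1d]=0x58, mem[0x0d]=0x87

MEM[0x12,0x1f,0x15,0x1d,0x0d] = ea d1 d1 58 87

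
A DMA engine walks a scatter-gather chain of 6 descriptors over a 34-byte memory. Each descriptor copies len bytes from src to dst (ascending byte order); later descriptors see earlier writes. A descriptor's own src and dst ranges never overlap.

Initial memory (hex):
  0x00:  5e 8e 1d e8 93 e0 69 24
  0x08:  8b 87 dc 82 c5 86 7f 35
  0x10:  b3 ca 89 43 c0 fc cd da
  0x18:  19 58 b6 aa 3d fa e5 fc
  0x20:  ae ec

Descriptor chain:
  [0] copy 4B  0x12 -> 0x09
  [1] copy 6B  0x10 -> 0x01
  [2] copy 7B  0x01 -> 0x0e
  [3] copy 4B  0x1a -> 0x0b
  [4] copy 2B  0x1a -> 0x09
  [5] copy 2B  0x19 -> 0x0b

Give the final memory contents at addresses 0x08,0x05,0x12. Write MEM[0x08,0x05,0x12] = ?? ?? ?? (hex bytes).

MEM[0x08,0x05,0x12] = 8b c0 c0

#0 dst[0x09+4] := {0x89,0x43,0xc0,0xfc}
#1 dst[0x01+6] := {0xb3,0xca,0x89,0x43,0xc0,0xfc}
#2 dst[0x0e+7] := {0xb3,0xca,0x89,0x43,0xc0,0xfc,0x24}
#3 dst[0x0b+4] := {0xb6,0xaa,0x3d,0xfa}
#4 dst[0x09+2] := {0xb6,0xaa}
#5 dst[0x0b+2] := {0x58,0xb6}
query mem[0x08]=0x8b, mem[0x05]=0xc0, mem[0x12]=0xc0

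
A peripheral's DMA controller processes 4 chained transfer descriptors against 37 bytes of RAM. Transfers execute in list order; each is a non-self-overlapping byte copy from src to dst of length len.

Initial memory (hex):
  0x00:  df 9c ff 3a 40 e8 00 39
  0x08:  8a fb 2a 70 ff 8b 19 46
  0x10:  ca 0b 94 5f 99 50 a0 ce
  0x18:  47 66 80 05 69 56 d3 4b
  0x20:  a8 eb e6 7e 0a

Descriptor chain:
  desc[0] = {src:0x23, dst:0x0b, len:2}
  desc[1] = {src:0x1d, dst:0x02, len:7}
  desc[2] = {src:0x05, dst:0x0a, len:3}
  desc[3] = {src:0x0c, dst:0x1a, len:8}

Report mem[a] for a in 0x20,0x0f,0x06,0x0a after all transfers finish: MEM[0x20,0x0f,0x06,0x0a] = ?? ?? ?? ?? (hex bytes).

MEM[0x20,0x0f,0x06,0x0a] = 94 46 eb a8

D0: mem[0x0b..0x0c] <- [7e 0a]
D1: mem[0x02..0x08] <- [56 d3 4b a8 eb e6 7e]
D2: mem[0x0a..0x0c] <- [a8 eb e6]
D3: mem[0x1a..0x21] <- [e6 8b 19 46 ca 0b 94 5f]
query mem[0x20]=0x94, mem[0x0f]=0x46, mem[0x06]=0xeb, mem[0x0a]=0xa8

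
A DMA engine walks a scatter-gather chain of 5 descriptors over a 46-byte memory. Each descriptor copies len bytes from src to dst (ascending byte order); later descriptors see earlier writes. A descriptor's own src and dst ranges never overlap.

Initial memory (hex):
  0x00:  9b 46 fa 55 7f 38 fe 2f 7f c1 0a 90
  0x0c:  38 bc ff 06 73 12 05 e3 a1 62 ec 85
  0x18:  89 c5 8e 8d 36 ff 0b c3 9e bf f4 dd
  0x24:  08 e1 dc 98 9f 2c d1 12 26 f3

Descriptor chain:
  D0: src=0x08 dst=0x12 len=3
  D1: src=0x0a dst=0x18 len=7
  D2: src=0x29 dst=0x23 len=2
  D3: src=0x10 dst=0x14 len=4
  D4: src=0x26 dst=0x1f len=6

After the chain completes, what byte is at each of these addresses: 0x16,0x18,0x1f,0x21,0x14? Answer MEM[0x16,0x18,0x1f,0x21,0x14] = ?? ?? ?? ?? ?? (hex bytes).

[0] 0x08->0x12 len=3 : 7f c1 0a
[1] 0x0a->0x18 len=7 : 0a 90 38 bc ff 06 73
[2] 0x29->0x23 len=2 : 2c d1
[3] 0x10->0x14 len=4 : 73 12 7f c1
[4] 0x26->0x1f len=6 : dc 98 9f 2c d1 12
query mem[0x16]=0x7f, mem[0x18]=0x0a, mem[0x1f]=0xdc, mem[0x21]=0x9f, mem[0x14]=0x73

MEM[0x16,0x18,0x1f,0x21,0x14] = 7f 0a dc 9f 73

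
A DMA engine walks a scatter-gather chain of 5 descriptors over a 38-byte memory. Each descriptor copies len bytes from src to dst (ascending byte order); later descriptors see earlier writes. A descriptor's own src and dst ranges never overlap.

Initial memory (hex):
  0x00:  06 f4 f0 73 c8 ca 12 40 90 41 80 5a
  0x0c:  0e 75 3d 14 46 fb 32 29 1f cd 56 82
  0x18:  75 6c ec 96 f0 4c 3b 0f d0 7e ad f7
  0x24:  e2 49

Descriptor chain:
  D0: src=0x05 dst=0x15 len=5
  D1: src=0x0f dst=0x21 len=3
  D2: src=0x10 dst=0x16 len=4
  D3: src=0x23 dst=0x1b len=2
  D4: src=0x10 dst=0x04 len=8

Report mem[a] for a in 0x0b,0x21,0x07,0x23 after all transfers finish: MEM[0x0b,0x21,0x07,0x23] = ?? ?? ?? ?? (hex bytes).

D0: mem[0x15..0x19] <- [ca 12 40 90 41]
D1: mem[0x21..0x23] <- [14 46 fb]
D2: mem[0x16..0x19] <- [46 fb 32 29]
D3: mem[0x1b..0x1c] <- [fb e2]
D4: mem[0x04..0x0b] <- [46 fb 32 29 1f ca 46 fb]
query mem[0x0b]=0xfb, mem[0x21]=0x14, mem[0x07]=0x29, mem[0x23]=0xfb

MEM[0x0b,0x21,0x07,0x23] = fb 14 29 fb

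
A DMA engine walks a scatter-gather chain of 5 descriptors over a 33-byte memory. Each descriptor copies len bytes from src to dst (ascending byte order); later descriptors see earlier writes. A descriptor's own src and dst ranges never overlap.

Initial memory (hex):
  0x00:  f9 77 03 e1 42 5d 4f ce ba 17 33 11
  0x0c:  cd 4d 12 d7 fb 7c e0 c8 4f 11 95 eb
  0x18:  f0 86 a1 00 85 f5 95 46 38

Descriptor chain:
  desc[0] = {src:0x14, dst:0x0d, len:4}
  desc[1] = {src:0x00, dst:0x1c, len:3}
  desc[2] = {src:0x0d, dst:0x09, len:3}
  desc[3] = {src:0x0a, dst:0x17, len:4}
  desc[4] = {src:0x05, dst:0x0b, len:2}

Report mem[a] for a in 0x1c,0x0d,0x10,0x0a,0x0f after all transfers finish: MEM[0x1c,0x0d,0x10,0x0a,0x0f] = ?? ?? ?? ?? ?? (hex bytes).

MEM[0x1c,0x0d,0x10,0x0a,0x0f] = f9 4f eb 11 95

D0: mem[0x0d..0x10] <- [4f 11 95 eb]
D1: mem[0x1c..0x1e] <- [f9 77 03]
D2: mem[0x09..0x0b] <- [4f 11 95]
D3: mem[0x17..0x1a] <- [11 95 cd 4f]
D4: mem[0x0b..0x0c] <- [5d 4f]
query mem[0x1c]=0xf9, mem[0x0d]=0x4f, mem[0x10]=0xeb, mem[0x0a]=0x11, mem[0x0f]=0x95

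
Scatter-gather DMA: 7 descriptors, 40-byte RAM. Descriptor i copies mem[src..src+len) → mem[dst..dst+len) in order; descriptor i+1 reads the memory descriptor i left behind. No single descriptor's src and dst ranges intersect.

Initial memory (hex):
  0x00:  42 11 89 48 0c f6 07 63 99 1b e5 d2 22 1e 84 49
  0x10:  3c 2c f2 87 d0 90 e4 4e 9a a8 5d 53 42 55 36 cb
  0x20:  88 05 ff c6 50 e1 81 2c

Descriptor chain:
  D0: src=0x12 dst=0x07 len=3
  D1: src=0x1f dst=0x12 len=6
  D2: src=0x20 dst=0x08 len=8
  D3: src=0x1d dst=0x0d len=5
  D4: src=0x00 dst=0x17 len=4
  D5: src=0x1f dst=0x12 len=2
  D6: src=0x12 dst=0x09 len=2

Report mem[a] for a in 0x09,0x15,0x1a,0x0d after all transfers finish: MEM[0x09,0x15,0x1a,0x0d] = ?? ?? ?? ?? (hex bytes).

[0] 0x12->0x07 len=3 : f2 87 d0
[1] 0x1f->0x12 len=6 : cb 88 05 ff c6 50
[2] 0x20->0x08 len=8 : 88 05 ff c6 50 e1 81 2c
[3] 0x1d->0x0d len=5 : 55 36 cb 88 05
[4] 0x00->0x17 len=4 : 42 11 89 48
[5] 0x1f->0x12 len=2 : cb 88
[6] 0x12->0x09 len=2 : cb 88
query mem[0x09]=0xcb, mem[0x15]=0xff, mem[0x1a]=0x48, mem[0x0d]=0x55

MEM[0x09,0x15,0x1a,0x0d] = cb ff 48 55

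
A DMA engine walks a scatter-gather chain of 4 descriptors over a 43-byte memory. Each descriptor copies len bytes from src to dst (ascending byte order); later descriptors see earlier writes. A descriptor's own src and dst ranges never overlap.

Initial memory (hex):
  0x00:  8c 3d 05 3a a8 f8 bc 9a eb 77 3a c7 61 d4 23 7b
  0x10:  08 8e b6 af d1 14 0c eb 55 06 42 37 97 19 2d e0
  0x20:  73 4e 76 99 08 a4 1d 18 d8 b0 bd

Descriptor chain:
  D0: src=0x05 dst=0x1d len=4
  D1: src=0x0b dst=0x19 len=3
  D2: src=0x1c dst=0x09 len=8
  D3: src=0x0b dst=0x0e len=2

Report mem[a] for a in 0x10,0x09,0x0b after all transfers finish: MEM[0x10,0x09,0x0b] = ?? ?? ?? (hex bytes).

MEM[0x10,0x09,0x0b] = 99 97 bc

#0 dst[0x1d+4] := {0xf8,0xbc,0x9a,0xeb}
#1 dst[0x19+3] := {0xc7,0x61,0xd4}
#2 dst[0x09+8] := {0x97,0xf8,0xbc,0x9a,0xeb,0x4e,0x76,0x99}
#3 dst[0x0e+2] := {0xbc,0x9a}
query mem[0x10]=0x99, mem[0x09]=0x97, mem[0x0b]=0xbc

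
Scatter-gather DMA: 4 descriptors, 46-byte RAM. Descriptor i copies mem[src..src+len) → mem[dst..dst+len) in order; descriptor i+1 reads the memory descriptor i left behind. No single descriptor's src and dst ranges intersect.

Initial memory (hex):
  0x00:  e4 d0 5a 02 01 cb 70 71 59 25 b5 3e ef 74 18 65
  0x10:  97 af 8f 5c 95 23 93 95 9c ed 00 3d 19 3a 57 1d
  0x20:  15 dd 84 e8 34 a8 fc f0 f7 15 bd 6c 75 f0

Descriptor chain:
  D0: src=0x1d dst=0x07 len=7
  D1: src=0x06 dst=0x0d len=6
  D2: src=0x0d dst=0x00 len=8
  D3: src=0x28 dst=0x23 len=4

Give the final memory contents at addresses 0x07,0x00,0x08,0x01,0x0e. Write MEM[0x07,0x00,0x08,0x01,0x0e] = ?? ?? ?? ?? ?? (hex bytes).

MEM[0x07,0x00,0x08,0x01,0x0e] = 95 70 57 3a 3a

#0 dst[0x07+7] := {0x3a,0x57,0x1d,0x15,0xdd,0x84,0xe8}
#1 dst[0x0d+6] := {0x70,0x3a,0x57,0x1d,0x15,0xdd}
#2 dst[0x00+8] := {0x70,0x3a,0x57,0x1d,0x15,0xdd,0x5c,0x95}
#3 dst[0x23+4] := {0xf7,0x15,0xbd,0x6c}
query mem[0x07]=0x95, mem[0x00]=0x70, mem[0x08]=0x57, mem[0x01]=0x3a, mem[0x0e]=0x3a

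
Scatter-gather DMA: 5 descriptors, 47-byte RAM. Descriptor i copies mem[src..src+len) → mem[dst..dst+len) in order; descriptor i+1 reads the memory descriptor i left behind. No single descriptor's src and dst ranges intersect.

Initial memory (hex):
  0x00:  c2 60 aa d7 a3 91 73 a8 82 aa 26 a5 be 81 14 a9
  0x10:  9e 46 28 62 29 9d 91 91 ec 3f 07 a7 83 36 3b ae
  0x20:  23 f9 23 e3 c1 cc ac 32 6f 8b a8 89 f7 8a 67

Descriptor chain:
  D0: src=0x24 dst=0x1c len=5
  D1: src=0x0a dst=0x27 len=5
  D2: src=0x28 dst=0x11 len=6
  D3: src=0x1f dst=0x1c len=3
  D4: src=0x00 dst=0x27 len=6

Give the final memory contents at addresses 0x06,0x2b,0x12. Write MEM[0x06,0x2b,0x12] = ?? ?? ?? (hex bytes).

D0: mem[0x1c..0x20] <- [c1 cc ac 32 6f]
D1: mem[0x27..0x2b] <- [26 a5 be 81 14]
D2: mem[0x11..0x16] <- [a5 be 81 14 f7 8a]
D3: mem[0x1c..0x1e] <- [32 6f f9]
D4: mem[0x27..0x2c] <- [c2 60 aa d7 a3 91]
query mem[0x06]=0x73, mem[0x2b]=0xa3, mem[0x12]=0xbe

MEM[0x06,0x2b,0x12] = 73 a3 be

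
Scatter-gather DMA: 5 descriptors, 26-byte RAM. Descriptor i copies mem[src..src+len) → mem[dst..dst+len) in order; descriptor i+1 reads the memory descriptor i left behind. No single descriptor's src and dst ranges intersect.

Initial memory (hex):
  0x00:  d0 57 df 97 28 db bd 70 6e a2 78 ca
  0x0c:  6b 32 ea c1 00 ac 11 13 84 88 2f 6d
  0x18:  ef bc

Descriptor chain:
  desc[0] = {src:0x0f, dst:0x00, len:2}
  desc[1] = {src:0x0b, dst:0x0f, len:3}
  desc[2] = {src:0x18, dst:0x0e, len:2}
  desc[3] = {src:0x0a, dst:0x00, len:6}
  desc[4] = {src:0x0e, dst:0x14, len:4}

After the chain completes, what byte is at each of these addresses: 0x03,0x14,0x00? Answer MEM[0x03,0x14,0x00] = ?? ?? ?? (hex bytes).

MEM[0x03,0x14,0x00] = 32 ef 78

D0: mem[0x00..0x01] <- [c1 00]
D1: mem[0x0f..0x11] <- [ca 6b 32]
D2: mem[0x0e..0x0f] <- [ef bc]
D3: mem[0x00..0x05] <- [78 ca 6b 32 ef bc]
D4: mem[0x14..0x17] <- [ef bc 6b 32]
query mem[0x03]=0x32, mem[0x14]=0xef, mem[0x00]=0x78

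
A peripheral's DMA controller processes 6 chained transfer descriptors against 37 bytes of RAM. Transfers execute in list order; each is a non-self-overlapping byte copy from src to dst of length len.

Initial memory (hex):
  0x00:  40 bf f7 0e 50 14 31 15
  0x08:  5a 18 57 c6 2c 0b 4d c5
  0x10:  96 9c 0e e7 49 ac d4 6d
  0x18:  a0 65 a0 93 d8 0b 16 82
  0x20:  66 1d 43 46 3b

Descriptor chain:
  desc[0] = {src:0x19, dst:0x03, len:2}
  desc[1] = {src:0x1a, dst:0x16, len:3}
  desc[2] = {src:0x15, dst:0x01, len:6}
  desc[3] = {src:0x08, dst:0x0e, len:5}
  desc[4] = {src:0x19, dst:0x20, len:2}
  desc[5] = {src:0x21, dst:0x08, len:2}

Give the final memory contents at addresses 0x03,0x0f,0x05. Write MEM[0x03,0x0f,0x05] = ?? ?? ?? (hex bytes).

MEM[0x03,0x0f,0x05] = 93 18 65

[0] 0x19->0x03 len=2 : 65 a0
[1] 0x1a->0x16 len=3 : a0 93 d8
[2] 0x15->0x01 len=6 : ac a0 93 d8 65 a0
[3] 0x08->0x0e len=5 : 5a 18 57 c6 2c
[4] 0x19->0x20 len=2 : 65 a0
[5] 0x21->0x08 len=2 : a0 43
query mem[0x03]=0x93, mem[0x0f]=0x18, mem[0x05]=0x65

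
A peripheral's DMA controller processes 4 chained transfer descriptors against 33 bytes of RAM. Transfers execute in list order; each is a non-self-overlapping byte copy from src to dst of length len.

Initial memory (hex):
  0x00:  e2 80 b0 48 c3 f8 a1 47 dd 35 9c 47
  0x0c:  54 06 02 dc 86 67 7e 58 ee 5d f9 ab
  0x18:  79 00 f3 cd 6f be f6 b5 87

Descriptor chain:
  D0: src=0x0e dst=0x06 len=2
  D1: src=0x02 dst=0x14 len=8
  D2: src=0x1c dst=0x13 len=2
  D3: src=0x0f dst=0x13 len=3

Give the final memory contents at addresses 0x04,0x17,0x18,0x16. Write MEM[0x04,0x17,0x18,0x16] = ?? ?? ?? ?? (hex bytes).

MEM[0x04,0x17,0x18,0x16] = c3 f8 02 c3

  after D0: wrote 2B at 0x06 = 02dc
  after D1: wrote 8B at 0x14 = b048c3f802dcdd35
  after D2: wrote 2B at 0x13 = 6fbe
  after D3: wrote 3B at 0x13 = dc8667
query mem[0x04]=0xc3, mem[0x17]=0xf8, mem[0x18]=0x02, mem[0x16]=0xc3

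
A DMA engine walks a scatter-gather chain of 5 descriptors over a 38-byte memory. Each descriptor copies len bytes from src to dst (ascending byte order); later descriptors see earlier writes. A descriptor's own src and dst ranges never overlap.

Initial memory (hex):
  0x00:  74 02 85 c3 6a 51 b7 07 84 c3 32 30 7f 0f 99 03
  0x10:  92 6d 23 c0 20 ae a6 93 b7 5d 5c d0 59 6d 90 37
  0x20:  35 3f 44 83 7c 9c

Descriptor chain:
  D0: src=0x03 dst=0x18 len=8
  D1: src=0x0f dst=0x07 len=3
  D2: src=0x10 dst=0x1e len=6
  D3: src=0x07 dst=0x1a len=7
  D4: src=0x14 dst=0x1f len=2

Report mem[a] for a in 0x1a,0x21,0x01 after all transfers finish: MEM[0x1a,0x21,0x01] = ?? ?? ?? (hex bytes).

[0] 0x03->0x18 len=8 : c3 6a 51 b7 07 84 c3 32
[1] 0x0f->0x07 len=3 : 03 92 6d
[2] 0x10->0x1e len=6 : 92 6d 23 c0 20 ae
[3] 0x07->0x1a len=7 : 03 92 6d 32 30 7f 0f
[4] 0x14->0x1f len=2 : 20 ae
query mem[0x1a]=0x03, mem[0x21]=0xc0, mem[0x01]=0x02

MEM[0x1a,0x21,0x01] = 03 c0 02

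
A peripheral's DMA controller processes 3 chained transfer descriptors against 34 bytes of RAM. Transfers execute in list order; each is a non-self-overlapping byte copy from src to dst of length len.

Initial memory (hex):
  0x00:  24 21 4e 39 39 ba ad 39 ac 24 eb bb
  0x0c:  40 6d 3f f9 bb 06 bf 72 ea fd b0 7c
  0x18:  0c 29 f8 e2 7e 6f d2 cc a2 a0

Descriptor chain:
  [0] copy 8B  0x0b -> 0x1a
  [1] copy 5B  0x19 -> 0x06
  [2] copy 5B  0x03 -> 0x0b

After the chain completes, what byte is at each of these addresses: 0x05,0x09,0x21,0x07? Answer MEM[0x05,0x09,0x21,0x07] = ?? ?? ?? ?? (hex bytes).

#0 dst[0x1a+8] := {0xbb,0x40,0x6d,0x3f,0xf9,0xbb,0x06,0xbf}
#1 dst[0x06+5] := {0x29,0xbb,0x40,0x6d,0x3f}
#2 dst[0x0b+5] := {0x39,0x39,0xba,0x29,0xbb}
query mem[0x05]=0xba, mem[0x09]=0x6d, mem[0x21]=0xbf, mem[0x07]=0xbb

MEM[0x05,0x09,0x21,0x07] = ba 6d bf bb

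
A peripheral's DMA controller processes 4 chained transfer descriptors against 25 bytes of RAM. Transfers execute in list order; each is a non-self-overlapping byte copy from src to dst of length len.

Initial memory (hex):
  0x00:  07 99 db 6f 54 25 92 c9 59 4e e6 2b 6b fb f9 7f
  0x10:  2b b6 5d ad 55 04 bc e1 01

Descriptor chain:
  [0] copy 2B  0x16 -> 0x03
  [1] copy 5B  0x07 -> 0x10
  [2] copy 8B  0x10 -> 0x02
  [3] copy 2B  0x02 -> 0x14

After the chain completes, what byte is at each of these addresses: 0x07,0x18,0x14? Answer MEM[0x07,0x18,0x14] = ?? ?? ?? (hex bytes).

MEM[0x07,0x18,0x14] = 04 01 c9

  after D0: wrote 2B at 0x03 = bce1
  after D1: wrote 5B at 0x10 = c9594ee62b
  after D2: wrote 8B at 0x02 = c9594ee62b04bce1
  after D3: wrote 2B at 0x14 = c959
query mem[0x07]=0x04, mem[0x18]=0x01, mem[0x14]=0xc9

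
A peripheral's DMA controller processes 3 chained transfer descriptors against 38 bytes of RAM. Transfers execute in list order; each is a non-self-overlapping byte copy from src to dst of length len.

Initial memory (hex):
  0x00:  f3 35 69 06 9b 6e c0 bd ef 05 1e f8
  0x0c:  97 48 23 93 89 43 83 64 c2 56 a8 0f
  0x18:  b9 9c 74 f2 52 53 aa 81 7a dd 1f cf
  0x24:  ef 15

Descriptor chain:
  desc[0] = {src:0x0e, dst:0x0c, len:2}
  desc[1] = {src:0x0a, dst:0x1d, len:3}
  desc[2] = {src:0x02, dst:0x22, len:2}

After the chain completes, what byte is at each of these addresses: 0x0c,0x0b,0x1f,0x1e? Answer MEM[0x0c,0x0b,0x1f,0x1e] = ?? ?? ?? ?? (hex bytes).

MEM[0x0c,0x0b,0x1f,0x1e] = 23 f8 23 f8

  after D0: wrote 2B at 0x0c = 2393
  after D1: wrote 3B at 0x1d = 1ef823
  after D2: wrote 2B at 0x22 = 6906
query mem[0x0c]=0x23, mem[0x0b]=0xf8, mem[0x1f]=0x23, mem[0x1e]=0xf8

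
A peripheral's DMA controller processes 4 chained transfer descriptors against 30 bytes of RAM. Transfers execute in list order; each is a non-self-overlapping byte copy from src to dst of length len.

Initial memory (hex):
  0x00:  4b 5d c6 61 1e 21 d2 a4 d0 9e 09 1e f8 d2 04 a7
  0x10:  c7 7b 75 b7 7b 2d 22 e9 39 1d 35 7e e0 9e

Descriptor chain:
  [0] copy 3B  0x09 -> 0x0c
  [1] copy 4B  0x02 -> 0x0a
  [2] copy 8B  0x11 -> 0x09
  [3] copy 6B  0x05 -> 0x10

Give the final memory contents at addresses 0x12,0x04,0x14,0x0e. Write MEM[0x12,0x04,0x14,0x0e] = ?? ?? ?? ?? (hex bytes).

MEM[0x12,0x04,0x14,0x0e] = a4 1e 7b 22

[0] 0x09->0x0c len=3 : 9e 09 1e
[1] 0x02->0x0a len=4 : c6 61 1e 21
[2] 0x11->0x09 len=8 : 7b 75 b7 7b 2d 22 e9 39
[3] 0x05->0x10 len=6 : 21 d2 a4 d0 7b 75
query mem[0x12]=0xa4, mem[0x04]=0x1e, mem[0x14]=0x7b, mem[0x0e]=0x22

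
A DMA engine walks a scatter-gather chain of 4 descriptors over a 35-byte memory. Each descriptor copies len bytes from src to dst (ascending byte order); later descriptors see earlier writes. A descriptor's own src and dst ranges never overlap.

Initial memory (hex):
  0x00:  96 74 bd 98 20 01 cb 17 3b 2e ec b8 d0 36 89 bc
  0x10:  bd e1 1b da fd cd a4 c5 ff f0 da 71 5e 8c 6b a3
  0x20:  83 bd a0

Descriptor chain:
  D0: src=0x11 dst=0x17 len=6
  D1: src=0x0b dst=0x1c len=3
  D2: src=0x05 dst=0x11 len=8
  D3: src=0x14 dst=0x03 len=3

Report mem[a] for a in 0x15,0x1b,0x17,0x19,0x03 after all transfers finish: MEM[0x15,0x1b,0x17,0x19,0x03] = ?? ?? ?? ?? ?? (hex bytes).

MEM[0x15,0x1b,0x17,0x19,0x03] = 2e cd b8 da 3b

D0: mem[0x17..0x1c] <- [e1 1b da fd cd a4]
D1: mem[0x1c..0x1e] <- [b8 d0 36]
D2: mem[0x11..0x18] <- [01 cb 17 3b 2e ec b8 d0]
D3: mem[0x03..0x05] <- [3b 2e ec]
query mem[0x15]=0x2e, mem[0x1b]=0xcd, mem[0x17]=0xb8, mem[0x19]=0xda, mem[0x03]=0x3b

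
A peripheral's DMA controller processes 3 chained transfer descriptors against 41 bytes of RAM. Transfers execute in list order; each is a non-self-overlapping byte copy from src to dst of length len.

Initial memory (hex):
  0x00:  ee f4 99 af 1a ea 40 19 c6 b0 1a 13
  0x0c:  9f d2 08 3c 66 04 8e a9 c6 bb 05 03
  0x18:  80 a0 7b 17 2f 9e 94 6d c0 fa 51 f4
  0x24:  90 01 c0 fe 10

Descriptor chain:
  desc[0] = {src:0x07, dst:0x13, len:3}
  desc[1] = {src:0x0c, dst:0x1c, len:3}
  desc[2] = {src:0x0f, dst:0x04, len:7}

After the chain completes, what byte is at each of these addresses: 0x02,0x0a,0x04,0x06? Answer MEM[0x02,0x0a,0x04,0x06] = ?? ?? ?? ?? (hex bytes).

MEM[0x02,0x0a,0x04,0x06] = 99 b0 3c 04

[0] 0x07->0x13 len=3 : 19 c6 b0
[1] 0x0c->0x1c len=3 : 9f d2 08
[2] 0x0f->0x04 len=7 : 3c 66 04 8e 19 c6 b0
query mem[0x02]=0x99, mem[0x0a]=0xb0, mem[0x04]=0x3c, mem[0x06]=0x04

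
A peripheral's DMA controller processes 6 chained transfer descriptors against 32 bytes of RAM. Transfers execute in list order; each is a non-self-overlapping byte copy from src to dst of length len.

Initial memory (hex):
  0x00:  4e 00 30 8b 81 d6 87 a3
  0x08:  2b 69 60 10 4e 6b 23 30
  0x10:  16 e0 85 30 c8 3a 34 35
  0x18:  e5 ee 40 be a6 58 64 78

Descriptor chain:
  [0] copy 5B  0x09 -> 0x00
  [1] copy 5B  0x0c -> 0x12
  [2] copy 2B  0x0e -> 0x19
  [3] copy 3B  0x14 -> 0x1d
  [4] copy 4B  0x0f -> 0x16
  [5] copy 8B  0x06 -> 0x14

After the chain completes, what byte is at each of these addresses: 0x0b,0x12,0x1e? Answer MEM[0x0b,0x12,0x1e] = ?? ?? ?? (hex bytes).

#0 dst[0x00+5] := {0x69,0x60,0x10,0x4e,0x6b}
#1 dst[0x12+5] := {0x4e,0x6b,0x23,0x30,0x16}
#2 dst[0x19+2] := {0x23,0x30}
#3 dst[0x1d+3] := {0x23,0x30,0x16}
#4 dst[0x16+4] := {0x30,0x16,0xe0,0x4e}
#5 dst[0x14+8] := {0x87,0xa3,0x2b,0x69,0x60,0x10,0x4e,0x6b}
query mem[0x0b]=0x10, mem[0x12]=0x4e, mem[0x1e]=0x30

MEM[0x0b,0x12,0x1e] = 10 4e 30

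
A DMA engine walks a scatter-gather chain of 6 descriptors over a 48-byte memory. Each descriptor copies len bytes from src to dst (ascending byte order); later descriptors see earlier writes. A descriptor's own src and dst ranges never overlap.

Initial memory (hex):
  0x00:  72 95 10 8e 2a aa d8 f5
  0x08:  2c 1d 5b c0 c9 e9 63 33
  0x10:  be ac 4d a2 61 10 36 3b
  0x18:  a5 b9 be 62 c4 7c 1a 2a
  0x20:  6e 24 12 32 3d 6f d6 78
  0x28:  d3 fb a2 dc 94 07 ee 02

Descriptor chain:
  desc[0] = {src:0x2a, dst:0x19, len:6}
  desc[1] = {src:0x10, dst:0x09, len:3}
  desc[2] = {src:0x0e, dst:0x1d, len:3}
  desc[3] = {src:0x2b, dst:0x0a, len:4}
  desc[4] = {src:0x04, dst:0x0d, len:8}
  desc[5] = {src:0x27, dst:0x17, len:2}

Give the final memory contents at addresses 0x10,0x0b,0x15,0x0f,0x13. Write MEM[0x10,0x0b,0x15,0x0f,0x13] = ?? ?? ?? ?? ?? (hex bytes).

MEM[0x10,0x0b,0x15,0x0f,0x13] = f5 94 10 d8 dc

D0: mem[0x19..0x1e] <- [a2 dc 94 07 ee 02]
D1: mem[0x09..0x0b] <- [be ac 4d]
D2: mem[0x1d..0x1f] <- [63 33 be]
D3: mem[0x0a..0x0d] <- [dc 94 07 ee]
D4: mem[0x0d..0x14] <- [2a aa d8 f5 2c be dc 94]
D5: mem[0x17..0x18] <- [78 d3]
query mem[0x10]=0xf5, mem[0x0b]=0x94, mem[0x15]=0x10, mem[0x0f]=0xd8, mem[0x13]=0xdc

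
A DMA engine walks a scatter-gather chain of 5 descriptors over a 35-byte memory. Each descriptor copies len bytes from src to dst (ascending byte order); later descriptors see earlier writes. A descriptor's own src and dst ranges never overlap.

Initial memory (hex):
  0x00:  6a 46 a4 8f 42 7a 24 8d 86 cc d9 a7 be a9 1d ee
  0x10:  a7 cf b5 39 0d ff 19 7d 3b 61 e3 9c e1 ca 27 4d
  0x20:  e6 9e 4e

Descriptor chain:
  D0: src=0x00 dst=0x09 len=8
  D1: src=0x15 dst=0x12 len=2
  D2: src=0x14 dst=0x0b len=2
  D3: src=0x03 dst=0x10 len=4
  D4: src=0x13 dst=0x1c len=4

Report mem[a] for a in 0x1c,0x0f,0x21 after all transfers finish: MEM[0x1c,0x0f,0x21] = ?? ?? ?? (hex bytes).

#0 dst[0x09+8] := {0x6a,0x46,0xa4,0x8f,0x42,0x7a,0x24,0x8d}
#1 dst[0x12+2] := {0xff,0x19}
#2 dst[0x0b+2] := {0x0d,0xff}
#3 dst[0x10+4] := {0x8f,0x42,0x7a,0x24}
#4 dst[0x1c+4] := {0x24,0x0d,0xff,0x19}
query mem[0x1c]=0x24, mem[0x0f]=0x24, mem[0x21]=0x9e

MEM[0x1c,0x0f,0x21] = 24 24 9e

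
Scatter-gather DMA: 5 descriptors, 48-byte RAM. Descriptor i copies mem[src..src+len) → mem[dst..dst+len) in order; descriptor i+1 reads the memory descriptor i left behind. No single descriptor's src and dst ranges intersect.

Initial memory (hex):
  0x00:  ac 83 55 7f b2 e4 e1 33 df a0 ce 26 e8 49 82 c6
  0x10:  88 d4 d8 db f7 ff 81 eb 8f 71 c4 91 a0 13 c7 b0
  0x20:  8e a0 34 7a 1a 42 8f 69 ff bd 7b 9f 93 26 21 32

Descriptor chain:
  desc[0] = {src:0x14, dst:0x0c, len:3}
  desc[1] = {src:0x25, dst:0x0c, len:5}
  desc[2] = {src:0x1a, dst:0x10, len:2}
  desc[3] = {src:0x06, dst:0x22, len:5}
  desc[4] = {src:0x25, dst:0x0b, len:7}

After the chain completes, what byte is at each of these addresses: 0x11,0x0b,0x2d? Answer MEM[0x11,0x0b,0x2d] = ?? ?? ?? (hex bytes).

  after D0: wrote 3B at 0x0c = f7ff81
  after D1: wrote 5B at 0x0c = 428f69ffbd
  after D2: wrote 2B at 0x10 = c491
  after D3: wrote 5B at 0x22 = e133dfa0ce
  after D4: wrote 7B at 0x0b = a0ce69ffbd7b9f
query mem[0x11]=0x9f, mem[0x0b]=0xa0, mem[0x2d]=0x26

MEM[0x11,0x0b,0x2d] = 9f a0 26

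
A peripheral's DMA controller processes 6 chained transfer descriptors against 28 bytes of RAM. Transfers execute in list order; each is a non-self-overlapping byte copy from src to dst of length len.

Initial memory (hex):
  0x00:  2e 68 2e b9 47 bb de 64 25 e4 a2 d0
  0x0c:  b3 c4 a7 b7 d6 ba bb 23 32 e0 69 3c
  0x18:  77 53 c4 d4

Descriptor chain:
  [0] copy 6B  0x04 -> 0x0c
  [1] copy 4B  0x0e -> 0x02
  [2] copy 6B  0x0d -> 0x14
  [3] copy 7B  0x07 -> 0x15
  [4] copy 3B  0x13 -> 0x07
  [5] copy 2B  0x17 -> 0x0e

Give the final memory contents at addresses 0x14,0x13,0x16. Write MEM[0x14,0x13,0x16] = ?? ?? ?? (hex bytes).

MEM[0x14,0x13,0x16] = bb 23 25

D0: mem[0x0c..0x11] <- [47 bb de 64 25 e4]
D1: mem[0x02..0x05] <- [de 64 25 e4]
D2: mem[0x14..0x19] <- [bb de 64 25 e4 bb]
D3: mem[0x15..0x1b] <- [64 25 e4 a2 d0 47 bb]
D4: mem[0x07..0x09] <- [23 bb 64]
D5: mem[0x0e..0x0f] <- [e4 a2]
query mem[0x14]=0xbb, mem[0x13]=0x23, mem[0x16]=0x25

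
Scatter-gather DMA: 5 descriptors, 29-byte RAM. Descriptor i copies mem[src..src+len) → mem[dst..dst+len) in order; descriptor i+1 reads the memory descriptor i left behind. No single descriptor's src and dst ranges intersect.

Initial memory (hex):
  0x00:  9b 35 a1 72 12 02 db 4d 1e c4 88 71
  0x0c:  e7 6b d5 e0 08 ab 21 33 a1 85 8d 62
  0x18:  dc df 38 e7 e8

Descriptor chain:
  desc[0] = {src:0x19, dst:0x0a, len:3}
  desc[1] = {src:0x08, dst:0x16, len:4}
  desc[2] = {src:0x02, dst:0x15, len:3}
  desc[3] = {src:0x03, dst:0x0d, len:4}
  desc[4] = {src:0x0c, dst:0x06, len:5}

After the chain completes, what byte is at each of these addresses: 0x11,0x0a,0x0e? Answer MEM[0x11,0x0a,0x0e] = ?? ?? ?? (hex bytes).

MEM[0x11,0x0a,0x0e] = ab db 12

[0] 0x19->0x0a len=3 : df 38 e7
[1] 0x08->0x16 len=4 : 1e c4 df 38
[2] 0x02->0x15 len=3 : a1 72 12
[3] 0x03->0x0d len=4 : 72 12 02 db
[4] 0x0c->0x06 len=5 : e7 72 12 02 db
query mem[0x11]=0xab, mem[0x0a]=0xdb, mem[0x0e]=0x12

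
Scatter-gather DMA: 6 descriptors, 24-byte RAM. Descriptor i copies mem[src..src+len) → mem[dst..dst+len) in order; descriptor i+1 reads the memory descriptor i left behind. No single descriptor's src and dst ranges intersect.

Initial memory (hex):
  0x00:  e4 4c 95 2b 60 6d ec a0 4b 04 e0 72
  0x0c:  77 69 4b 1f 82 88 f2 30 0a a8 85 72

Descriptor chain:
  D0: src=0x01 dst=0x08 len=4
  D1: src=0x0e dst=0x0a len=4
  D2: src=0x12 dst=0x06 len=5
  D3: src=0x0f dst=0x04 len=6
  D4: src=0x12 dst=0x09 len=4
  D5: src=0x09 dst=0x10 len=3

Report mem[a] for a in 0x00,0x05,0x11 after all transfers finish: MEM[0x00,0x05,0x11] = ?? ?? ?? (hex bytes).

MEM[0x00,0x05,0x11] = e4 82 30

D0: mem[0x08..0x0b] <- [4c 95 2b 60]
D1: mem[0x0a..0x0d] <- [4b 1f 82 88]
D2: mem[0x06..0x0a] <- [f2 30 0a a8 85]
D3: mem[0x04..0x09] <- [1f 82 88 f2 30 0a]
D4: mem[0x09..0x0c] <- [f2 30 0a a8]
D5: mem[0x10..0x12] <- [f2 30 0a]
query mem[0x00]=0xe4, mem[0x05]=0x82, mem[0x11]=0x30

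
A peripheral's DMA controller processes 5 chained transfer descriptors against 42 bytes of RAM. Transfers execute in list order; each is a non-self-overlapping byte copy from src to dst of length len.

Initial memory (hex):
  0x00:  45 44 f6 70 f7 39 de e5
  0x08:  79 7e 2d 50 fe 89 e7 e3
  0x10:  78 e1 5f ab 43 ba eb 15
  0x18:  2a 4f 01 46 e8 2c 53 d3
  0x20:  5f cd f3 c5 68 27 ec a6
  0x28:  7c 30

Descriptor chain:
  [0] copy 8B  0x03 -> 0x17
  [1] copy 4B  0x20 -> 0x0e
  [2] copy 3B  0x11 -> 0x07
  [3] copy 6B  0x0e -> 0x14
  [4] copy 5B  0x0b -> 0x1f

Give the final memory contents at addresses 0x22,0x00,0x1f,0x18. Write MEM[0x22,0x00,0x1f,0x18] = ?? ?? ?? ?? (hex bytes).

[0] 0x03->0x17 len=8 : 70 f7 39 de e5 79 7e 2d
[1] 0x20->0x0e len=4 : 5f cd f3 c5
[2] 0x11->0x07 len=3 : c5 5f ab
[3] 0x0e->0x14 len=6 : 5f cd f3 c5 5f ab
[4] 0x0b->0x1f len=5 : 50 fe 89 5f cd
query mem[0x22]=0x5f, mem[0x00]=0x45, mem[0x1f]=0x50, mem[0x18]=0x5f

MEM[0x22,0x00,0x1f,0x18] = 5f 45 50 5f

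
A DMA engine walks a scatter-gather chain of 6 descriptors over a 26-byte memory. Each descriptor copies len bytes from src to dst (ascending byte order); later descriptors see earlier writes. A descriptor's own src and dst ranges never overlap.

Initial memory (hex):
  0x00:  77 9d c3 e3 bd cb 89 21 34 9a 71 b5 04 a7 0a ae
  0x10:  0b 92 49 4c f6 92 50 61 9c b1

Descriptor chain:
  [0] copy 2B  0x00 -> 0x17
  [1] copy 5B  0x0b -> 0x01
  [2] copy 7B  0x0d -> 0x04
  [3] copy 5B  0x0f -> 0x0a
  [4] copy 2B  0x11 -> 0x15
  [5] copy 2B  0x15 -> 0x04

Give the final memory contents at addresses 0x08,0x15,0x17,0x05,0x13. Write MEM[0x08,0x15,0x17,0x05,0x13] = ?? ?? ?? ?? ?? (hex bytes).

D0: mem[0x17..0x18] <- [77 9d]
D1: mem[0x01..0x05] <- [b5 04 a7 0a ae]
D2: mem[0x04..0x0a] <- [a7 0a ae 0b 92 49 4c]
D3: mem[0x0a..0x0e] <- [ae 0b 92 49 4c]
D4: mem[0x15..0x16] <- [92 49]
D5: mem[0x04..0x05] <- [92 49]
query mem[0x08]=0x92, mem[0x15]=0x92, mem[0x17]=0x77, mem[0x05]=0x49, mem[0x13]=0x4c

MEM[0x08,0x15,0x17,0x05,0x13] = 92 92 77 49 4c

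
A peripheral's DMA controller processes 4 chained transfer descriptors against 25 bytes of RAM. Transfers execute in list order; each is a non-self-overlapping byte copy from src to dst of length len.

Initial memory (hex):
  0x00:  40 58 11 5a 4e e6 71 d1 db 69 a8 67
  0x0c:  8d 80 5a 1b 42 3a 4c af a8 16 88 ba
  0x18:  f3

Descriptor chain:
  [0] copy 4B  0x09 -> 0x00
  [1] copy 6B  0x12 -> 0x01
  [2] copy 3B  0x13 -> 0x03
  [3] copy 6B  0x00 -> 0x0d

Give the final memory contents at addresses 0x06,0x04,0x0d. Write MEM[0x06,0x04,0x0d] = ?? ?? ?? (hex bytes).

MEM[0x06,0x04,0x0d] = ba a8 69

  after D0: wrote 4B at 0x00 = 69a8678d
  after D1: wrote 6B at 0x01 = 4cafa81688ba
  after D2: wrote 3B at 0x03 = afa816
  after D3: wrote 6B at 0x0d = 694cafafa816
query mem[0x06]=0xba, mem[0x04]=0xa8, mem[0x0d]=0x69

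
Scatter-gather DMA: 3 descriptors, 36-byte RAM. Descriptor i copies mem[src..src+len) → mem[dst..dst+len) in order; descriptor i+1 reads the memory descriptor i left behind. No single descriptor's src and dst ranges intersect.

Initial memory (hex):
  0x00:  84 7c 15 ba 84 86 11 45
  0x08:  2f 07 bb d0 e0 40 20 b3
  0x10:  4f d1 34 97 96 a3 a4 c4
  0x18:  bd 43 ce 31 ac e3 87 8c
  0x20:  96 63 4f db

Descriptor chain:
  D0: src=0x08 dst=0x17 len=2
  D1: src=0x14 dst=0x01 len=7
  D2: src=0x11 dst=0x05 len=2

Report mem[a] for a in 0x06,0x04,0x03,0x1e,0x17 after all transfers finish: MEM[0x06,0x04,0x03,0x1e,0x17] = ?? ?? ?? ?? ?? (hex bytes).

  after D0: wrote 2B at 0x17 = 2f07
  after D1: wrote 7B at 0x01 = 96a3a42f0743ce
  after D2: wrote 2B at 0x05 = d134
query mem[0x06]=0x34, mem[0x04]=0x2f, mem[0x03]=0xa4, mem[0x1e]=0x87, mem[0x17]=0x2f

MEM[0x06,0x04,0x03,0x1e,0x17] = 34 2f a4 87 2f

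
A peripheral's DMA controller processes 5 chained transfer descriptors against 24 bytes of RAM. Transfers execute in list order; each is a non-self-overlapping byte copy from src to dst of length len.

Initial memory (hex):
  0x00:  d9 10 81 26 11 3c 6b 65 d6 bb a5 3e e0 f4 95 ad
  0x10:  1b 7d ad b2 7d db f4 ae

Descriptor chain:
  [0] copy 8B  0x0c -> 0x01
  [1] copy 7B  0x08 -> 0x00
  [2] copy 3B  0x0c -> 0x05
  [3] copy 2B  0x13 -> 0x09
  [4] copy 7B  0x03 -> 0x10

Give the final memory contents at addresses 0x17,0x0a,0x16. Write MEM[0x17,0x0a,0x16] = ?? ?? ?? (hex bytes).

[0] 0x0c->0x01 len=8 : e0 f4 95 ad 1b 7d ad b2
[1] 0x08->0x00 len=7 : b2 bb a5 3e e0 f4 95
[2] 0x0c->0x05 len=3 : e0 f4 95
[3] 0x13->0x09 len=2 : b2 7d
[4] 0x03->0x10 len=7 : 3e e0 e0 f4 95 b2 b2
query mem[0x17]=0xae, mem[0x0a]=0x7d, mem[0x16]=0xb2

MEM[0x17,0x0a,0x16] = ae 7d b2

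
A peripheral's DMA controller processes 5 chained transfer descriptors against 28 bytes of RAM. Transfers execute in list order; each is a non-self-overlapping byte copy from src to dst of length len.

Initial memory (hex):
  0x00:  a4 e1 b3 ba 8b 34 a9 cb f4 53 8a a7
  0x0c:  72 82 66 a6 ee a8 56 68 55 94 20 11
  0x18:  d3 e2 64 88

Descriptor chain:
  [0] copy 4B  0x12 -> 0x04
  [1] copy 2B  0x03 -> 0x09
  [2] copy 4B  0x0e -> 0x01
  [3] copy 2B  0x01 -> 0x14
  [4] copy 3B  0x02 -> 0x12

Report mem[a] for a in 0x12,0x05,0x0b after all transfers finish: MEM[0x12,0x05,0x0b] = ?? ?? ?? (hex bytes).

MEM[0x12,0x05,0x0b] = a6 68 a7

[0] 0x12->0x04 len=4 : 56 68 55 94
[1] 0x03->0x09 len=2 : ba 56
[2] 0x0e->0x01 len=4 : 66 a6 ee a8
[3] 0x01->0x14 len=2 : 66 a6
[4] 0x02->0x12 len=3 : a6 ee a8
query mem[0x12]=0xa6, mem[0x05]=0x68, mem[0x0b]=0xa7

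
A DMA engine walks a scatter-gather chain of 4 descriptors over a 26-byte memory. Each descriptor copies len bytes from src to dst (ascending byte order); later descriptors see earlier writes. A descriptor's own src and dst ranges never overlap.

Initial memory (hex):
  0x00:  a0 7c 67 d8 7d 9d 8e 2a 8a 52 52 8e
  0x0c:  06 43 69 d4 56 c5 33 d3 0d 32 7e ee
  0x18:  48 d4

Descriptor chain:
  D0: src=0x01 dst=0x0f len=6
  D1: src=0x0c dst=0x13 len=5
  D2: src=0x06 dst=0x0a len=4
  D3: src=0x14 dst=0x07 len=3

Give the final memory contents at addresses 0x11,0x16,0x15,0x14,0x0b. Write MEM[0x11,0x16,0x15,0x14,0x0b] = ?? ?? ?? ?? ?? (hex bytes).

MEM[0x11,0x16,0x15,0x14,0x0b] = d8 7c 69 43 2a

#0 dst[0x0f+6] := {0x7c,0x67,0xd8,0x7d,0x9d,0x8e}
#1 dst[0x13+5] := {0x06,0x43,0x69,0x7c,0x67}
#2 dst[0x0a+4] := {0x8e,0x2a,0x8a,0x52}
#3 dst[0x07+3] := {0x43,0x69,0x7c}
query mem[0x11]=0xd8, mem[0x16]=0x7c, mem[0x15]=0x69, mem[0x14]=0x43, mem[0x0b]=0x2a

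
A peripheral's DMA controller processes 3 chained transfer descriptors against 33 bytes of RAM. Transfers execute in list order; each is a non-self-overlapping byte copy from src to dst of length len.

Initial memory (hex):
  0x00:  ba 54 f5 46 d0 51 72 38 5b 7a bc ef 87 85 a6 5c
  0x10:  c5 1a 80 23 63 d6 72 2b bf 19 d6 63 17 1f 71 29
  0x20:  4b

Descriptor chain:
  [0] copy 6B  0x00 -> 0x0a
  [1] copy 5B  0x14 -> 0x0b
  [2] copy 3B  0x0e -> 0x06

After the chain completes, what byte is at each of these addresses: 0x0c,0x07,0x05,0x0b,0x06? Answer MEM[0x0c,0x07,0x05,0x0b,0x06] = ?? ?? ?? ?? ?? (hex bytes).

[0] 0x00->0x0a len=6 : ba 54 f5 46 d0 51
[1] 0x14->0x0b len=5 : 63 d6 72 2b bf
[2] 0x0e->0x06 len=3 : 2b bf c5
query mem[0x0c]=0xd6, mem[0x07]=0xbf, mem[0x05]=0x51, mem[0x0b]=0x63, mem[0x06]=0x2b

MEM[0x0c,0x07,0x05,0x0b,0x06] = d6 bf 51 63 2b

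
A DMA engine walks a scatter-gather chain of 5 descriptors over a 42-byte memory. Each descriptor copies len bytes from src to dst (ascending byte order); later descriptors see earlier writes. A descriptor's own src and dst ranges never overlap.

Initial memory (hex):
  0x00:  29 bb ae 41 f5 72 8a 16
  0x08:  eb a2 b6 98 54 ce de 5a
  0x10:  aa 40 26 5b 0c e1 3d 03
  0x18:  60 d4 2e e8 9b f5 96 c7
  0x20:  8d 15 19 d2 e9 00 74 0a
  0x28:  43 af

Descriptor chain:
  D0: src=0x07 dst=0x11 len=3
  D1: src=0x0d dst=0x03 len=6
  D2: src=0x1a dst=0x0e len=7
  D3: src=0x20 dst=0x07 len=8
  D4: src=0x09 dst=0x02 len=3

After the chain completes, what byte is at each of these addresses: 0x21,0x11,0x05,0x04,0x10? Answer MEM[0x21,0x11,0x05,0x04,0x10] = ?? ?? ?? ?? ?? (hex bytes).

[0] 0x07->0x11 len=3 : 16 eb a2
[1] 0x0d->0x03 len=6 : ce de 5a aa 16 eb
[2] 0x1a->0x0e len=7 : 2e e8 9b f5 96 c7 8d
[3] 0x20->0x07 len=8 : 8d 15 19 d2 e9 00 74 0a
[4] 0x09->0x02 len=3 : 19 d2 e9
query mem[0x21]=0x15, mem[0x11]=0xf5, mem[0x05]=0x5a, mem[0x04]=0xe9, mem[0x10]=0x9b

MEM[0x21,0x11,0x05,0x04,0x10] = 15 f5 5a e9 9b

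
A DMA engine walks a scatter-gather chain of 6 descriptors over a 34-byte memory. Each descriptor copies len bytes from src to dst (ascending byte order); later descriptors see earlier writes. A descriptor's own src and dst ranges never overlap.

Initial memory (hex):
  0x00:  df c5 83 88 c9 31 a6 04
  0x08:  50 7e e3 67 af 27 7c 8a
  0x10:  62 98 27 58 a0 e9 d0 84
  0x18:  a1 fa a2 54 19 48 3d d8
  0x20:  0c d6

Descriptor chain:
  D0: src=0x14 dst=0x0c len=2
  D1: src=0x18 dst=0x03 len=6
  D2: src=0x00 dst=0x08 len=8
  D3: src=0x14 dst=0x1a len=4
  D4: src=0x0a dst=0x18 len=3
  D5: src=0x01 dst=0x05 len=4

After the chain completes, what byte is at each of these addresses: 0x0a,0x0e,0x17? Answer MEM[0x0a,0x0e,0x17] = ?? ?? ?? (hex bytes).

MEM[0x0a,0x0e,0x17] = 83 54 84

#0 dst[0x0c+2] := {0xa0,0xe9}
#1 dst[0x03+6] := {0xa1,0xfa,0xa2,0x54,0x19,0x48}
#2 dst[0x08+8] := {0xdf,0xc5,0x83,0xa1,0xfa,0xa2,0x54,0x19}
#3 dst[0x1a+4] := {0xa0,0xe9,0xd0,0x84}
#4 dst[0x18+3] := {0x83,0xa1,0xfa}
#5 dst[0x05+4] := {0xc5,0x83,0xa1,0xfa}
query mem[0x0a]=0x83, mem[0x0e]=0x54, mem[0x17]=0x84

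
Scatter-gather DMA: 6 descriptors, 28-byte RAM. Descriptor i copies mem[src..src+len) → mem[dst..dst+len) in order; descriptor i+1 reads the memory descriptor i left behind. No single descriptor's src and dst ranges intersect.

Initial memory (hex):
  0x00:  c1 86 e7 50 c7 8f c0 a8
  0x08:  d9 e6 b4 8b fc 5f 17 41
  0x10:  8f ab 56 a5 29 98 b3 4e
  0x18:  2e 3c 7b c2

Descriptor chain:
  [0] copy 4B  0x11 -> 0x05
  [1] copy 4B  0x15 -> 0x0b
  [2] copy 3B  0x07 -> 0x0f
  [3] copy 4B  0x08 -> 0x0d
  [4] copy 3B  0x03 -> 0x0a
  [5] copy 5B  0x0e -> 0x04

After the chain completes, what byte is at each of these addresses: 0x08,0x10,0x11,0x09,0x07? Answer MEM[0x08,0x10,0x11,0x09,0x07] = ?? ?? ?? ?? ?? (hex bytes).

MEM[0x08,0x10,0x11,0x09,0x07] = 56 98 e6 e6 e6

D0: mem[0x05..0x08] <- [ab 56 a5 29]
D1: mem[0x0b..0x0e] <- [98 b3 4e 2e]
D2: mem[0x0f..0x11] <- [a5 29 e6]
D3: mem[0x0d..0x10] <- [29 e6 b4 98]
D4: mem[0x0a..0x0c] <- [50 c7 ab]
D5: mem[0x04..0x08] <- [e6 b4 98 e6 56]
query mem[0x08]=0x56, mem[0x10]=0x98, mem[0x11]=0xe6, mem[0x09]=0xe6, mem[0x07]=0xe6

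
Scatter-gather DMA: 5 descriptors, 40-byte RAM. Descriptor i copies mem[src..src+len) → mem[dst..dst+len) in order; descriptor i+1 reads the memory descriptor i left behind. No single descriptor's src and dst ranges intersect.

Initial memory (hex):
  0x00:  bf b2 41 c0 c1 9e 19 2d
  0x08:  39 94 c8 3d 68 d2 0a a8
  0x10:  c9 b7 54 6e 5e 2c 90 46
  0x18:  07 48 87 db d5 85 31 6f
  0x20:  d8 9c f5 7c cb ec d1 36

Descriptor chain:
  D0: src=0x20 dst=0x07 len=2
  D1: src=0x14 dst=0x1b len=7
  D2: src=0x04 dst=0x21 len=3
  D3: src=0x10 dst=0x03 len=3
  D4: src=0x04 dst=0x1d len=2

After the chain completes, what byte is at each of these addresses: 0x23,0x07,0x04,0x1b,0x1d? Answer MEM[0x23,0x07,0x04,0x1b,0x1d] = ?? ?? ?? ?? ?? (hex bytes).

MEM[0x23,0x07,0x04,0x1b,0x1d] = 19 d8 b7 5e b7

D0: mem[0x07..0x08] <- [d8 9c]
D1: mem[0x1b..0x21] <- [5e 2c 90 46 07 48 87]
D2: mem[0x21..0x23] <- [c1 9e 19]
D3: mem[0x03..0x05] <- [c9 b7 54]
D4: mem[0x1d..0x1e] <- [b7 54]
query mem[0x23]=0x19, mem[0x07]=0xd8, mem[0x04]=0xb7, mem[0x1b]=0x5e, mem[0x1d]=0xb7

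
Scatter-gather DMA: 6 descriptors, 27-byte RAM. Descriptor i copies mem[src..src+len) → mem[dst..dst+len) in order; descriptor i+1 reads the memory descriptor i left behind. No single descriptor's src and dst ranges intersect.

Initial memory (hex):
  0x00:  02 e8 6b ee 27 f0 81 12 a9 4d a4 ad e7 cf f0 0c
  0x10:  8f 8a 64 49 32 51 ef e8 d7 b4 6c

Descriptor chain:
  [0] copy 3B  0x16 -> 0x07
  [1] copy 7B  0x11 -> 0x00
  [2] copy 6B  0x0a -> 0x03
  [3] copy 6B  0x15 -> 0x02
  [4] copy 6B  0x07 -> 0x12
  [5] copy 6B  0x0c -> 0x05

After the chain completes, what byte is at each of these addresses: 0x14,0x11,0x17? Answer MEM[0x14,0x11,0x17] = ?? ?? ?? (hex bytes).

[0] 0x16->0x07 len=3 : ef e8 d7
[1] 0x11->0x00 len=7 : 8a 64 49 32 51 ef e8
[2] 0x0a->0x03 len=6 : a4 ad e7 cf f0 0c
[3] 0x15->0x02 len=6 : 51 ef e8 d7 b4 6c
[4] 0x07->0x12 len=6 : 6c 0c d7 a4 ad e7
[5] 0x0c->0x05 len=6 : e7 cf f0 0c 8f 8a
query mem[0x14]=0xd7, mem[0x11]=0x8a, mem[0x17]=0xe7

MEM[0x14,0x11,0x17] = d7 8a e7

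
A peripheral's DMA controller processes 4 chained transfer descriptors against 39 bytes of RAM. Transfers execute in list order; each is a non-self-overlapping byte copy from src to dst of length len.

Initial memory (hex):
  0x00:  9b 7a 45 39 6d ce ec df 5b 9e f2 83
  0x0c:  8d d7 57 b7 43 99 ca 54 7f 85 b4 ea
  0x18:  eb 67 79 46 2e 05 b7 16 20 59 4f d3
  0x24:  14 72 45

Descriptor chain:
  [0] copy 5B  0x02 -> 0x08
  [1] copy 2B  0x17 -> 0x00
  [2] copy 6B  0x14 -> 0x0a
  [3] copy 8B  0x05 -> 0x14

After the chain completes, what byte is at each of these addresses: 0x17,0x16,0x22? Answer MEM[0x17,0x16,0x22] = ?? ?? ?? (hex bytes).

MEM[0x17,0x16,0x22] = 45 df 4f

  after D0: wrote 5B at 0x08 = 45396dceec
  after D1: wrote 2B at 0x00 = eaeb
  after D2: wrote 6B at 0x0a = 7f85b4eaeb67
  after D3: wrote 8B at 0x14 = ceecdf45397f85b4
query mem[0x17]=0x45, mem[0x16]=0xdf, mem[0x22]=0x4f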